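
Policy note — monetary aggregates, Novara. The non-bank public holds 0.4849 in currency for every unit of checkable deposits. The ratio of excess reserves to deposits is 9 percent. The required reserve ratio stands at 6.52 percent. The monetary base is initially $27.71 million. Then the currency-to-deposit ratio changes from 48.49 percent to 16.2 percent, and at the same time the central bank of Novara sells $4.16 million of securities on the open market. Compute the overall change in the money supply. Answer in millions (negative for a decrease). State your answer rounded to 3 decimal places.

$21.989 million

Before: m₁ = (1 + 0.4849) / (0.0652 + 0.09 + 0.4849) ≈ 2.319794, MB₁ = 27.71, so M₁ = 2.319794 × 27.71 ≈ 64.2815 million.
After: m₂ = (1 + 0.162) / (0.0652 + 0.09 + 0.162) ≈ 3.663304, MB₂ = 27.71 − 4.16 = 23.55, so M₂ = 3.663304 × 23.55 ≈ 86.2708 million.
ΔM = M₂ − M₁ = 86.2708 − 64.2815 = 21.9893 million.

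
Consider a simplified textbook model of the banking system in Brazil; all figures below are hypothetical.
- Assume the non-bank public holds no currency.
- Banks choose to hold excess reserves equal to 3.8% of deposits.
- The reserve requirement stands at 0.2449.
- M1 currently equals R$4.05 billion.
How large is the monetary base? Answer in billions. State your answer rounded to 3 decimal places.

R$1.146 billion

The money multiplier is m = 1 / (rr + e) = 1 / (0.2449 + 0.038) ≈ 3.53482.
MB = M / m = 4.05 / 3.53482 ≈ 1.1457 billion.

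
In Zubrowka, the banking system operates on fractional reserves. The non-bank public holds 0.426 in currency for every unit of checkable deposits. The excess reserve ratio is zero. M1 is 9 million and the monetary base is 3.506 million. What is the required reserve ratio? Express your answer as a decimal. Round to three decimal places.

0.130

Using m = M/MB = 9/3.506 ≈ 2.567028. Since m = (1 + c)/(c + rr + e), the denominator satisfies c + rr + e = (1 + c)/m = (1 + 0.426) / 2.567028 ≈ 0.555506.
With c = 0.426 and e = 0, the required reserve ratio is 0.555506 − 0.426 − 0 = 0.129506.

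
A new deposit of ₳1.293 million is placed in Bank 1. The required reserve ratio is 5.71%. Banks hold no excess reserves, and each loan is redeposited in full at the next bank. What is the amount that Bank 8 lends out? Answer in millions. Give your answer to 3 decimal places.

Each bank lends a fraction (1 − rr) = 0.9429 of the deposit it receives, so Bank 8 receives 1.293·0.9429^7 and lends 1.293·0.9429^8 ≈ 0.8078 million.

₳0.808 million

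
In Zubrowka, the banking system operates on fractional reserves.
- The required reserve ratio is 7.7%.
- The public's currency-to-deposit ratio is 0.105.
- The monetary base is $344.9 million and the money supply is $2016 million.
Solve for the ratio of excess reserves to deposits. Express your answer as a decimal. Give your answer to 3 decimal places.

0.007

Using m = M/MB = 2016/344.9 ≈ 5.845173. Since m = (1 + c)/(c + rr + e), the denominator satisfies c + rr + e = (1 + c)/m = (1 + 0.105) / 5.845173 ≈ 0.189045.
With c = 0.105 and rr = 0.077, the ratio of excess reserves to deposits is 0.189045 − 0.105 − 0.077 = 0.007045.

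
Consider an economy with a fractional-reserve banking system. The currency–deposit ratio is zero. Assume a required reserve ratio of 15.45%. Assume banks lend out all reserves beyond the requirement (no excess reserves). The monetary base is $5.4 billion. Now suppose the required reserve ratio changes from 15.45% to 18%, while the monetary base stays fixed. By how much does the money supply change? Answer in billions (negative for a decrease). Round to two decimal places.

Initially m₁ = 1 / (0.1545) ≈ 6.4725, so M₁ = 6.4725 × 5.4 = 34.9515 billion.
After the change m₂ = 1 / (0.18) ≈ 5.5556, so M₂ = 5.5556 × 5.4 ≈ 30.0002 billion.
ΔM = M₂ − M₁ = 30.0002 − 34.9515 = -4.9513 billion.

-4.95 billion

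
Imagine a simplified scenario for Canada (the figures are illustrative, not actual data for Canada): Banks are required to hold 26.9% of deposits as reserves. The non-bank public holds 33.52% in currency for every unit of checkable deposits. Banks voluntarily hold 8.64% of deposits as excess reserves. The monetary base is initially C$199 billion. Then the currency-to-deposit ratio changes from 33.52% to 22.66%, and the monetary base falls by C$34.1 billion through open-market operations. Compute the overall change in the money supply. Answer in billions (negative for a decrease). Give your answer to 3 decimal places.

-37.208 billion

Before: m₁ = (1 + 0.3352) / (0.269 + 0.0864 + 0.3352) ≈ 1.9333913, MB₁ = 199, so M₁ = 1.9333913 × 199 ≈ 384.7449 billion.
After: m₂ = (1 + 0.2266) / (0.269 + 0.0864 + 0.2266) ≈ 2.1075601, MB₂ = 199 − 34.1 = 164.9, so M₂ = 2.1075601 × 164.9 ≈ 347.5367 billion.
ΔM = M₂ − M₁ = 347.5367 − 384.7449 = -37.2082 billion.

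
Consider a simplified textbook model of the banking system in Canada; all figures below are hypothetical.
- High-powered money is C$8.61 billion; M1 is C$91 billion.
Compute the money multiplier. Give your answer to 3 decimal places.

10.569

The money multiplier is m = M / MB = 91 / 8.61 ≈ 10.56911.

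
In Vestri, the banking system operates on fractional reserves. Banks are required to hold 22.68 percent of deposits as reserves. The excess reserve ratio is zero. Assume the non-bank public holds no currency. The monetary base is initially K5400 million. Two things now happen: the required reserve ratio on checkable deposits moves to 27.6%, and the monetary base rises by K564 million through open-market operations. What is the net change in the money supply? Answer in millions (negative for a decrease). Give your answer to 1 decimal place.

-2200.8 million

Before: m₁ = 1 / (0.2268) ≈ 4.409171, MB₁ = 5400, so M₁ = 4.409171 × 5400 = 23809.5234 million.
After: m₂ = 1 / (0.276) ≈ 3.623188, MB₂ = 5400 + 564 = 5964, so M₂ = 3.623188 × 5964 ≈ 21608.6932 million.
ΔM = M₂ − M₁ = 21608.6932 − 23809.5234 = -2200.8302 million.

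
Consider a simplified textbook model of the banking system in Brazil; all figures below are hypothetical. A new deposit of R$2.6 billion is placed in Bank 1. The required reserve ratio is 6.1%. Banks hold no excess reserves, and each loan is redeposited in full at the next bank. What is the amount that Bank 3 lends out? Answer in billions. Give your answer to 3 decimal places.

R$2.153 billion

Each bank lends a fraction (1 − rr) = 0.9390 of the deposit it receives, so Bank 3 receives 2.6·0.9390^2 and lends 2.6·0.9390^3 ≈ 2.1526 billion.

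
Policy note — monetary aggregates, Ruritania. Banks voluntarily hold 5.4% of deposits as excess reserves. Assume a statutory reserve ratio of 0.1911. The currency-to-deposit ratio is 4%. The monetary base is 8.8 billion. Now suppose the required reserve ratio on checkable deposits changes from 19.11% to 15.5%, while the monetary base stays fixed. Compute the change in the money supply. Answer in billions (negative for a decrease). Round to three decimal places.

Initially m₁ = (1 + 0.04) / (0.1911 + 0.054 + 0.04) ≈ 3.64784, so M₁ = 3.64784 × 8.8 ≈ 32.101 billion.
After the change m₂ = (1 + 0.04) / (0.155 + 0.054 + 0.04) ≈ 4.17671, so M₂ = 4.17671 × 8.8 ≈ 36.755 billion.
ΔM = M₂ − M₁ = 36.755 − 32.101 = 4.654 billion.

4.654 billion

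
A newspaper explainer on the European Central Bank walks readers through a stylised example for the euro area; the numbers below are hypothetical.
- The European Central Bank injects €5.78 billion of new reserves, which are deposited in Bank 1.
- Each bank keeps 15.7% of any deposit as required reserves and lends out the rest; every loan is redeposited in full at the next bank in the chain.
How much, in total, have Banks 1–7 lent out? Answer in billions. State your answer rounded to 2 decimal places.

Bank i lends (1 − rr)^i of the original deposit: Bank 1 lends 5.78·0.8430 ≈ 4.8725, Bank 2 lends 5.78·0.8430² ≈ 4.1076, and so on.
Summing a geometric series: total = 5.78·[0.8430·(1 − 0.8430^7) / (1 − 0.8430)] ≈ 21.6457 billion.

€21.65 billion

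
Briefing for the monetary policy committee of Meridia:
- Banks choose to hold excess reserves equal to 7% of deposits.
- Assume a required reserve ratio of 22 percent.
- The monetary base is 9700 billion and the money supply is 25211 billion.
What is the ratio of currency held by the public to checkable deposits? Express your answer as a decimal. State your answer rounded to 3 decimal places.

0.154

Using m = M/MB = 25211/9700 ≈ 2.599072. From m = (1 + c)/(c + rr + e), rearranging gives 1 + c = m·(c + rr + e), so c·(1 − m) = m·(rr + e) − 1.
Hence c = [m·(rr + e) − 1]/(1 − m) = [2.599072 × (0.22 + 0.07) − 1] / (1 − 2.599072) ≈ 0.154008.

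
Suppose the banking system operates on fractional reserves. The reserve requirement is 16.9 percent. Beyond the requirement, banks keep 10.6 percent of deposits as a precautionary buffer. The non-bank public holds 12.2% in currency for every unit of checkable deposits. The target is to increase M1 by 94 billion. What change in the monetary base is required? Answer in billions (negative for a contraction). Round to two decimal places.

33.26 billion

The money multiplier is m = (1 + c) / (rr + e + c) = (1 + 0.122) / (0.169 + 0.106 + 0.122) ≈ 2.82620.
ΔMB = ΔM / m = (+94) / 2.82620 ≈ 33.2602 billion.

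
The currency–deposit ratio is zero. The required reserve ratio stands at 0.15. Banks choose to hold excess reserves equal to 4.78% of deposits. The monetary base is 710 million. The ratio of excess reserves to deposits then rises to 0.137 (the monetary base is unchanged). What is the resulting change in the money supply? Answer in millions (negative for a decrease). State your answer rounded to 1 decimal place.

Initially m₁ = 1 / (0.15 + 0.0478) ≈ 5.05561, so M₁ = 5.05561 × 710 = 3589.4831 million.
After the change m₂ = 1 / (0.15 + 0.137) ≈ 3.48432, so M₂ = 3.48432 × 710 = 2473.8672 million.
ΔM = M₂ − M₁ = 2473.8672 − 3589.4831 = -1115.6159 million.

-1115.6 million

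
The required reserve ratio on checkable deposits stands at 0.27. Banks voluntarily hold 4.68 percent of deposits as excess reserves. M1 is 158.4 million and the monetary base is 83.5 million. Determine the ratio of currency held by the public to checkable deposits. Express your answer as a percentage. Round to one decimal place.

Using m = M/MB = 158.4/83.5 ≈ 1.897006. From m = (1 + c)/(c + rr + e), rearranging gives 1 + c = m·(c + rr + e), so c·(1 − m) = m·(rr + e) − 1.
Hence c = [m·(rr + e) − 1]/(1 − m) = [1.897006 × (0.27 + 0.0468) − 1] / (1 − 1.897006) ≈ 0.444845.

44.5%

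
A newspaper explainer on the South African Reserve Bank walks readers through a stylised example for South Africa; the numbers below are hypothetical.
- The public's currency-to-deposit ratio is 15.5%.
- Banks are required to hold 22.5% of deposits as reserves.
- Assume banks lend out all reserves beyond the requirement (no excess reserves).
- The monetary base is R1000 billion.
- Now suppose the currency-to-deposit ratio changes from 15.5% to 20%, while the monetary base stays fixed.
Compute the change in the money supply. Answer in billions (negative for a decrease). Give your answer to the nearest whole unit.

-216 billion

Initially m₁ = (1 + 0.155) / (0.225 + 0.155) ≈ 3.0395, so M₁ = 3.0395 × 1000 = 3039.5 billion.
After the change m₂ = (1 + 0.2) / (0.225 + 0.2) ≈ 2.8235, so M₂ = 2.8235 × 1000 = 2823.5 billion.
ΔM = M₂ − M₁ = 2823.5 − 3039.5 = -216 billion.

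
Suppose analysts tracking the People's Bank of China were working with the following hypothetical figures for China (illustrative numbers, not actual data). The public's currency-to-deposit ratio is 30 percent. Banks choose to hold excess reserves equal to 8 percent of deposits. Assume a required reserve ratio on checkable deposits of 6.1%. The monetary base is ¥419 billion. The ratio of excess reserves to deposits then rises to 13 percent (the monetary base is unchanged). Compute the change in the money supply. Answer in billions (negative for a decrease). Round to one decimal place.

-125.8 billion

Initially m₁ = (1 + 0.3) / (0.061 + 0.08 + 0.3) ≈ 2.94785, so M₁ = 2.94785 × 419 ≈ 1235.1491 billion.
After the change m₂ = (1 + 0.3) / (0.061 + 0.13 + 0.3) ≈ 2.64766, so M₂ = 2.64766 × 419 ≈ 1109.3695 billion.
ΔM = M₂ − M₁ = 1109.3695 − 1235.1491 = -125.7796 billion.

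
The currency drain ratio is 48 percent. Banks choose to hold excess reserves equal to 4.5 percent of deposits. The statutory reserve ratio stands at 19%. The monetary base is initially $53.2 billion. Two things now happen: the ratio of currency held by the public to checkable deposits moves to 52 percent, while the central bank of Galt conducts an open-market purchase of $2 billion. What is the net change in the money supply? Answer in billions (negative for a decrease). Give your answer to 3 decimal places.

Before: m₁ = (1 + 0.48) / (0.19 + 0.045 + 0.48) ≈ 2.069930, MB₁ = 53.2, so M₁ = 2.069930 × 53.2 ≈ 110.1203 billion.
After: m₂ = (1 + 0.52) / (0.19 + 0.045 + 0.52) ≈ 2.013245, MB₂ = 53.2 + 2 = 55.2, so M₂ = 2.013245 × 55.2 ≈ 111.1311 billion.
ΔM = M₂ − M₁ = 111.1311 − 110.1203 = 1.0108 billion.

$1.011 billion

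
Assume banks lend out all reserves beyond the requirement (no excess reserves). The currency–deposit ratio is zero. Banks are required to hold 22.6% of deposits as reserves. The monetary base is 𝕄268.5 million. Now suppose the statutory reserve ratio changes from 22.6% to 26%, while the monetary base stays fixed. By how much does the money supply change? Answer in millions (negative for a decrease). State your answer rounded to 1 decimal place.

Initially m₁ = 1 / (0.226) ≈ 4.42478, so M₁ = 4.42478 × 268.5 ≈ 1188.0534 million.
After the change m₂ = 1 / (0.26) ≈ 3.84615, so M₂ = 3.84615 × 268.5 ≈ 1032.6913 million.
ΔM = M₂ − M₁ = 1032.6913 − 1188.0534 = -155.3621 million.

-155.4 million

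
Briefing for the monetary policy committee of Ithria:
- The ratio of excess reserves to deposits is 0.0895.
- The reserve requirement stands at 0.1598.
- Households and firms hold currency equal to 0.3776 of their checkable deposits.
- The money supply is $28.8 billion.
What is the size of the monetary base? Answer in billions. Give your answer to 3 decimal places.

$13.106 billion

The money multiplier is m = (1 + c) / (rr + e + c) = (1 + 0.3776) / (0.1598 + 0.0895 + 0.3776) ≈ 2.197480.
MB = M / m = 28.8 / 2.197480 ≈ 13.1059 billion.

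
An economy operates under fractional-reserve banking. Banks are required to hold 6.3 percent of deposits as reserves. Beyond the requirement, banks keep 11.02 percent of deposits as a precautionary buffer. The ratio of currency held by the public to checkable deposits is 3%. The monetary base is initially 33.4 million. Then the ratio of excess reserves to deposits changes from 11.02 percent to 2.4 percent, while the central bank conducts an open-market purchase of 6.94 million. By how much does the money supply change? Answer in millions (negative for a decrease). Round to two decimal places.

Before: m₁ = (1 + 0.03) / (0.063 + 0.1102 + 0.03) ≈ 5.06890, MB₁ = 33.4, so M₁ = 5.06890 × 33.4 ≈ 169.3013 million.
After: m₂ = (1 + 0.03) / (0.063 + 0.024 + 0.03) ≈ 8.80342, MB₂ = 33.4 + 6.94 = 40.34, so M₂ = 8.80342 × 40.34 ≈ 355.13 million.
ΔM = M₂ − M₁ = 355.13 − 169.3013 = 185.8287 million.

185.83 million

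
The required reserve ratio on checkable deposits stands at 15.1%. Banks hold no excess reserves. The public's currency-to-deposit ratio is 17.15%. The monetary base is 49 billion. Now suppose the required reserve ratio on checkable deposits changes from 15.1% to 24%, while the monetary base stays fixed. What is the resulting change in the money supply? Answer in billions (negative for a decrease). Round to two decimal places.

-38.50 billion

Initially m₁ = (1 + 0.1715) / (0.151 + 0.1715) ≈ 3.63256, so M₁ = 3.63256 × 49 ≈ 177.9954 billion.
After the change m₂ = (1 + 0.1715) / (0.24 + 0.1715) ≈ 2.84690, so M₂ = 2.84690 × 49 = 139.4981 billion.
ΔM = M₂ − M₁ = 139.4981 − 177.9954 = -38.4973 billion.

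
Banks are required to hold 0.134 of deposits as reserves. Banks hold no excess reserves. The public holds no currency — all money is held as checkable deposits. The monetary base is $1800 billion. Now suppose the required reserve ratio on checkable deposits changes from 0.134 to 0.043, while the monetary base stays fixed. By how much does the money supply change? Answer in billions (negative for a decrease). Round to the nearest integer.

Initially m₁ = 1 / (0.134) ≈ 7.46269, so M₁ = 7.46269 × 1800 = 13432.842 billion.
After the change m₂ = 1 / (0.043) ≈ 23.25581, so M₂ = 23.25581 × 1800 = 41860.458 billion.
ΔM = M₂ − M₁ = 41860.458 − 13432.842 = 28427.616 billion.

$28428 billion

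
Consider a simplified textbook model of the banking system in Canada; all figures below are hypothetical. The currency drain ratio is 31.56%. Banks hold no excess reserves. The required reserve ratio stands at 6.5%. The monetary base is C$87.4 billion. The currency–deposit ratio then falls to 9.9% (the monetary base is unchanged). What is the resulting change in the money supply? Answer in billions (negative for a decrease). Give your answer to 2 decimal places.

C$283.58 billion

Initially m₁ = (1 + 0.3156) / (0.065 + 0.3156) ≈ 3.45665, so M₁ = 3.45665 × 87.4 ≈ 302.1112 billion.
After the change m₂ = (1 + 0.099) / (0.065 + 0.099) ≈ 6.70122, so M₂ = 6.70122 × 87.4 ≈ 585.6866 billion.
ΔM = M₂ − M₁ = 585.6866 − 302.1112 = 283.5754 billion.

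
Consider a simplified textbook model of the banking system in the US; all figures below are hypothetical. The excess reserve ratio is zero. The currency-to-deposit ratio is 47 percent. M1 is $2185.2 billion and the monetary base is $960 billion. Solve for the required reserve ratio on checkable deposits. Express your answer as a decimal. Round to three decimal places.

Using m = M/MB = 2185.2/960 = 2.276250. Since m = (1 + c)/(c + rr + e), the denominator satisfies c + rr + e = (1 + c)/m = (1 + 0.47) / 2.276250 ≈ 0.645799.
With c = 0.47 and e = 0, the required reserve ratio on checkable deposits is 0.645799 − 0.47 − 0 = 0.175799.

0.176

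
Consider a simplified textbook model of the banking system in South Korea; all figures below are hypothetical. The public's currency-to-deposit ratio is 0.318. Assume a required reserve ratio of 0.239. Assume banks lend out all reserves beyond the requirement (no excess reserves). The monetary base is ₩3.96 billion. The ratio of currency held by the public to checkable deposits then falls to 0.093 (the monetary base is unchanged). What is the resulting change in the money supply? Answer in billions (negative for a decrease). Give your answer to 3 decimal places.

Initially m₁ = (1 + 0.318) / (0.239 + 0.318) ≈ 2.36625, so M₁ = 2.36625 × 3.96 ≈ 9.3704 billion.
After the change m₂ = (1 + 0.093) / (0.239 + 0.093) ≈ 3.29217, so M₂ = 3.29217 × 3.96 ≈ 13.037 billion.
ΔM = M₂ − M₁ = 13.037 − 9.3704 = 3.6666 billion.

₩3.667 billion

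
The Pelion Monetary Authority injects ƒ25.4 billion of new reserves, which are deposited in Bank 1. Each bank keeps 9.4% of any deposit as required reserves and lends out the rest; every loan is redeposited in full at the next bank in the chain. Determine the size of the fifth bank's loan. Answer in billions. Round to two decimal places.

ƒ15.51 billion

Each bank lends a fraction (1 − rr) = 0.9060 of the deposit it receives, so Bank 5 receives 25.4·0.9060^4 and lends 25.4·0.9060^5 ≈ 15.5051 billion.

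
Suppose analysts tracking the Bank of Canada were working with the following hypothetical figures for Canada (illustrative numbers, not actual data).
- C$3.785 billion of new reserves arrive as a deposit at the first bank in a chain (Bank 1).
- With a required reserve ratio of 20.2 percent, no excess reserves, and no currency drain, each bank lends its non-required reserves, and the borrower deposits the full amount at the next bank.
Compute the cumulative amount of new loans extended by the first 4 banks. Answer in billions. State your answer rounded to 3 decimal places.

C$8.889 billion

Bank i lends (1 − rr)^i of the original deposit: Bank 1 lends 3.785·0.7980 ≈ 3.0204, Bank 2 lends 3.785·0.7980² ≈ 2.4103, and so on.
Summing a geometric series: total = 3.785·[0.7980·(1 − 0.7980^4) / (1 − 0.7980)] ≈ 8.8890 billion.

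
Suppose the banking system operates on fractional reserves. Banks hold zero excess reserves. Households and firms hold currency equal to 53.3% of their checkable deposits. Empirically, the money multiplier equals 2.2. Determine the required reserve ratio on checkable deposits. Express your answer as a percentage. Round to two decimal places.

Using m = 2.2. Since m = (1 + c)/(c + rr + e), the denominator satisfies c + rr + e = (1 + c)/m = (1 + 0.533) / 2.2 ≈ 0.696818.
With c = 0.533 and e = 0, the required reserve ratio on checkable deposits is 0.696818 − 0.533 − 0 = 0.163818.

16.38%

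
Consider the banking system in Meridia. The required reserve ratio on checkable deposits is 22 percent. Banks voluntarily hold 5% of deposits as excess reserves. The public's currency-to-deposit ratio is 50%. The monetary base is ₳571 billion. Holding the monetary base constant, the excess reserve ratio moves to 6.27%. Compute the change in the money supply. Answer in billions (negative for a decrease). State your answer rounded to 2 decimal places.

-18.05 billion

Initially m₁ = (1 + 0.5) / (0.22 + 0.05 + 0.5) ≈ 1.948052, so M₁ = 1.948052 × 571 ≈ 1112.3377 billion.
After the change m₂ = (1 + 0.5) / (0.22 + 0.0627 + 0.5) ≈ 1.916443, so M₂ = 1.916443 × 571 ≈ 1094.289 billion.
ΔM = M₂ − M₁ = 1094.289 − 1112.3377 = -18.0487 billion.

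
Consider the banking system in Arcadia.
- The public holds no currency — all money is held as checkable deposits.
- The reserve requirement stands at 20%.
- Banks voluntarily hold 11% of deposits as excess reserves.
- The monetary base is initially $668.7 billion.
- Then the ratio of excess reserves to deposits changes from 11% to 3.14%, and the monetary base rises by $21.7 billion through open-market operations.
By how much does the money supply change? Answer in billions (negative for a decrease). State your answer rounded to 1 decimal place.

Before: m₁ = 1 / (0.2 + 0.11) ≈ 3.22581, MB₁ = 668.7, so M₁ = 3.22581 × 668.7 ≈ 2157.0991 billion.
After: m₂ = 1 / (0.2 + 0.0314) ≈ 4.32152, MB₂ = 668.7 + 21.7 = 690.4, so M₂ = 4.32152 × 690.4 ≈ 2983.5774 billion.
ΔM = M₂ − M₁ = 2983.5774 − 2157.0991 = 826.4783 billion.

$826.5 billion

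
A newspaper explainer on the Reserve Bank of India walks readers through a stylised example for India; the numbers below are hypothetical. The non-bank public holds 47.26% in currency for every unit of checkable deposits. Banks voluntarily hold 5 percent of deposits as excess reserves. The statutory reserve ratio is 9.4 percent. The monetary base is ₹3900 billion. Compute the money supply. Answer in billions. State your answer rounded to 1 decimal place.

The money multiplier is m = (1 + c) / (rr + e + c) = (1 + 0.4726) / (0.094 + 0.05 + 0.4726) ≈ 2.388258.
So M = m × MB = 2.388258 × 3900 = 9314.2062 billion.

₹9314.2 billion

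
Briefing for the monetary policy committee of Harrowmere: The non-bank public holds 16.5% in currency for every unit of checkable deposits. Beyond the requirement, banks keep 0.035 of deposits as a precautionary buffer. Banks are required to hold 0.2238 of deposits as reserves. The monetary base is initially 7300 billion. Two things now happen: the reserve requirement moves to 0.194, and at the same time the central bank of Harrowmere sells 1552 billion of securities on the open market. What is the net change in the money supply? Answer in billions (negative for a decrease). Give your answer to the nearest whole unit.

Before: m₁ = (1 + 0.165) / (0.2238 + 0.035 + 0.165) ≈ 2.74894, MB₁ = 7300, so M₁ = 2.74894 × 7300 = 20067.262 billion.
After: m₂ = (1 + 0.165) / (0.194 + 0.035 + 0.165) ≈ 2.95685, MB₂ = 7300 − 1552 = 5748, so M₂ = 2.95685 × 5748 = 16995.9738 billion.
ΔM = M₂ − M₁ = 16995.9738 − 20067.262 = -3071.2882 billion.

-3071 billion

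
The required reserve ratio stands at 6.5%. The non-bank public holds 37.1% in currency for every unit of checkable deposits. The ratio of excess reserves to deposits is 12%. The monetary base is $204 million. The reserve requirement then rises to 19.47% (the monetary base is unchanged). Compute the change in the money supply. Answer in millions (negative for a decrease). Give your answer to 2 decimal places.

Initially m₁ = (1 + 0.371) / (0.065 + 0.12 + 0.371) ≈ 2.465827, so M₁ = 2.465827 × 204 ≈ 503.0287 million.
After the change m₂ = (1 + 0.371) / (0.1947 + 0.12 + 0.371) ≈ 1.999417, so M₂ = 1.999417 × 204 ≈ 407.8811 million.
ΔM = M₂ − M₁ = 407.8811 − 503.0287 = -95.1476 million.

-95.15 million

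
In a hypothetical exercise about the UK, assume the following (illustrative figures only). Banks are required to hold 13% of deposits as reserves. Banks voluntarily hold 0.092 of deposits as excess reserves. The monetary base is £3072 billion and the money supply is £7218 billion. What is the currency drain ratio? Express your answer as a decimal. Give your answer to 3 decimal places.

0.354

Using m = M/MB = 7218/3072 ≈ 2.349609. From m = (1 + c)/(c + rr + e), rearranging gives 1 + c = m·(c + rr + e), so c·(1 − m) = m·(rr + e) − 1.
Hence c = [m·(rr + e) − 1]/(1 − m) = [2.349609 × (0.13 + 0.092) − 1] / (1 − 2.349609) ≈ 0.354463.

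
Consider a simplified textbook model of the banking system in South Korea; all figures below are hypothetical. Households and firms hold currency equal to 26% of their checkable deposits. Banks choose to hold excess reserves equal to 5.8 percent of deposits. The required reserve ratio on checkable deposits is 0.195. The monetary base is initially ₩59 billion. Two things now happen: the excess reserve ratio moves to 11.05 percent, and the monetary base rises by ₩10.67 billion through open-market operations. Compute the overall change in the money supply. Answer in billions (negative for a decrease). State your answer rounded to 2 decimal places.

₩10.32 billion

Before: m₁ = (1 + 0.26) / (0.195 + 0.058 + 0.26) ≈ 2.45614, MB₁ = 59, so M₁ = 2.45614 × 59 ≈ 144.9123 billion.
After: m₂ = (1 + 0.26) / (0.195 + 0.1105 + 0.26) ≈ 2.22812, MB₂ = 59 + 10.67 = 69.67, so M₂ = 2.22812 × 69.67 ≈ 155.2331 billion.
ΔM = M₂ − M₁ = 155.2331 − 144.9123 = 10.3208 billion.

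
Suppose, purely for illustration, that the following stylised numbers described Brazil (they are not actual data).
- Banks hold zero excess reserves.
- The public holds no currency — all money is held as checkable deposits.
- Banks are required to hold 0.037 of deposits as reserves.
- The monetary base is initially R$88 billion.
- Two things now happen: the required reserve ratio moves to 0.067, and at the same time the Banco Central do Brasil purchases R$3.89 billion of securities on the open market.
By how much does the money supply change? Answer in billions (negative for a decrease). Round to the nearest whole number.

-1007 billion

Before: m₁ = 1 / (0.037) ≈ 27.0270, MB₁ = 88, so M₁ = 27.0270 × 88 = 2378.376 billion.
After: m₂ = 1 / (0.067) ≈ 14.9254, MB₂ = 88 + 3.89 = 91.89, so M₂ = 14.9254 × 91.89 ≈ 1371.495 billion.
ΔM = M₂ − M₁ = 1371.495 − 2378.376 = -1006.881 billion.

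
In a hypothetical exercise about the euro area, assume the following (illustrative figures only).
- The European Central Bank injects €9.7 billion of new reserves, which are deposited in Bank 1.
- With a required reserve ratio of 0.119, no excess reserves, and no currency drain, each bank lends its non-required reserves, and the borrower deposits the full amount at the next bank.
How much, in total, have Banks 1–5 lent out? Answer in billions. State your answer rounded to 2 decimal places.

Bank i lends (1 − rr)^i of the original deposit: Bank 1 lends 9.7·0.8810 = 8.5457, Bank 2 lends 9.7·0.8810² ≈ 7.5288, and so on.
Summing a geometric series: total = 9.7·[0.8810·(1 − 0.8810^5) / (1 − 0.8810)] ≈ 33.6990 billion.

€33.70 billion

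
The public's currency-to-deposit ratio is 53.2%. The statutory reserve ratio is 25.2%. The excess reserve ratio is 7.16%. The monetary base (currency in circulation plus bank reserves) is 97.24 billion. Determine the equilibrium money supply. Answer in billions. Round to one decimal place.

174.1 billion

The money multiplier is m = (1 + c) / (rr + e + c) = (1 + 0.532) / (0.252 + 0.0716 + 0.532) ≈ 1.7906.
So M = m × MB = 1.7906 × 97.24 ≈ 174.1179 billion.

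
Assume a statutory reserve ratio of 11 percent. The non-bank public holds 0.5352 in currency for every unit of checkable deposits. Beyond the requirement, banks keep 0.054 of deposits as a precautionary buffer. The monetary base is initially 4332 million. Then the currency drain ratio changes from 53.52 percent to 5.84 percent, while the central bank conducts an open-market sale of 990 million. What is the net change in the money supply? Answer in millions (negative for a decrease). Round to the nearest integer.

6393 million

Before: m₁ = (1 + 0.5352) / (0.11 + 0.054 + 0.5352) ≈ 2.19565, MB₁ = 4332, so M₁ = 2.19565 × 4332 = 9511.5558 million.
After: m₂ = (1 + 0.0584) / (0.11 + 0.054 + 0.0584) ≈ 4.75899, MB₂ = 4332 − 990 = 3342, so M₂ = 4.75899 × 3342 ≈ 15904.5446 million.
ΔM = M₂ − M₁ = 15904.5446 − 9511.5558 = 6392.9888 million.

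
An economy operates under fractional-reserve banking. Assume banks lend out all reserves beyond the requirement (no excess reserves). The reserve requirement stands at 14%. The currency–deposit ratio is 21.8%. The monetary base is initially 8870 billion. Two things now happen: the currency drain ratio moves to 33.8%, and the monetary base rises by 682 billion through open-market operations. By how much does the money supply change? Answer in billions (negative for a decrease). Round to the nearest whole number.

Before: m₁ = (1 + 0.218) / (0.14 + 0.218) ≈ 3.40223, MB₁ = 8870, so M₁ = 3.40223 × 8870 = 30177.7801 billion.
After: m₂ = (1 + 0.338) / (0.14 + 0.338) ≈ 2.79916, MB₂ = 8870 + 682 = 9552, so M₂ = 2.79916 × 9552 ≈ 26737.5763 billion.
ΔM = M₂ − M₁ = 26737.5763 − 30177.7801 = -3440.2038 billion.

-3440 billion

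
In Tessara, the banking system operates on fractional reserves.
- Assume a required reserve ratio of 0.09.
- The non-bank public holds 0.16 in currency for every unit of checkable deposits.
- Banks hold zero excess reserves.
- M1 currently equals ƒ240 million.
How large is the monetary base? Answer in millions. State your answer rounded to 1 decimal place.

ƒ51.7 million

The money multiplier is m = (1 + c) / (rr + c) = (1 + 0.16) / (0.09 + 0.16) = 4.64.
MB = M / m = 240 / 4.64 ≈ 51.7241 million.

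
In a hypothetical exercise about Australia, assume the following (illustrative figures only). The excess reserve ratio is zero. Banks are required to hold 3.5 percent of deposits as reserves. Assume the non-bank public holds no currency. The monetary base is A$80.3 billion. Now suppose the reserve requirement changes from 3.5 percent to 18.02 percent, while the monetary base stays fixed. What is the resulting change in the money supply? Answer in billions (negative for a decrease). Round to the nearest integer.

-1849 billion

Initially m₁ = 1 / (0.035) ≈ 28.5714, so M₁ = 28.5714 × 80.3 ≈ 2294.2834 billion.
After the change m₂ = 1 / (0.1802) ≈ 5.5494, so M₂ = 5.5494 × 80.3 ≈ 445.6168 billion.
ΔM = M₂ − M₁ = 445.6168 − 2294.2834 = -1848.6666 billion.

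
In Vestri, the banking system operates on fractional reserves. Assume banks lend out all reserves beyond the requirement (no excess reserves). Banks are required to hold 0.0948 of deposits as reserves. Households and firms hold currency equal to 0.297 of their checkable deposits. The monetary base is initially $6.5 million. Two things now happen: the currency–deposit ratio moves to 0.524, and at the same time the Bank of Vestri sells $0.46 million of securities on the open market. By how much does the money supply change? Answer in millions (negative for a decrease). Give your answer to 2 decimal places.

-6.64 million

Before: m₁ = (1 + 0.297) / (0.0948 + 0.297) ≈ 3.3104, MB₁ = 6.5, so M₁ = 3.3104 × 6.5 = 21.5176 million.
After: m₂ = (1 + 0.524) / (0.0948 + 0.524) ≈ 2.4628, MB₂ = 6.5 − 0.46 = 6.04, so M₂ = 2.4628 × 6.04 ≈ 14.8753 million.
ΔM = M₂ − M₁ = 14.8753 − 21.5176 = -6.6423 million.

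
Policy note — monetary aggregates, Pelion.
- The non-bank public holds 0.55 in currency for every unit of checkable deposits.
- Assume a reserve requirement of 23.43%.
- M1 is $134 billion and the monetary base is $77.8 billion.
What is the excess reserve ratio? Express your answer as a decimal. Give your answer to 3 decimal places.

0.116

Using m = M/MB = 134/77.8 ≈ 1.722365. Since m = (1 + c)/(c + rr + e), the denominator satisfies c + rr + e = (1 + c)/m = (1 + 0.55) / 1.722365 ≈ 0.899925.
With c = 0.55 and rr = 0.2343, the excess reserve ratio is 0.899925 − 0.55 − 0.2343 = 0.115625.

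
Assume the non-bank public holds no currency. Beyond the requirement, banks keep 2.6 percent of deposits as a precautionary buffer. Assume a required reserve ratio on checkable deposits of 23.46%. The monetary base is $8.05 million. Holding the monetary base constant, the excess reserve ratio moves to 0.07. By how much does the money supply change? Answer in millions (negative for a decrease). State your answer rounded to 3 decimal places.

-4.462 million

Initially m₁ = 1 / (0.2346 + 0.026) ≈ 3.83730, so M₁ = 3.83730 × 8.05 ≈ 30.8903 million.
After the change m₂ = 1 / (0.2346 + 0.07) ≈ 3.28299, so M₂ = 3.28299 × 8.05 ≈ 26.4281 million.
ΔM = M₂ − M₁ = 26.4281 − 30.8903 = -4.4622 million.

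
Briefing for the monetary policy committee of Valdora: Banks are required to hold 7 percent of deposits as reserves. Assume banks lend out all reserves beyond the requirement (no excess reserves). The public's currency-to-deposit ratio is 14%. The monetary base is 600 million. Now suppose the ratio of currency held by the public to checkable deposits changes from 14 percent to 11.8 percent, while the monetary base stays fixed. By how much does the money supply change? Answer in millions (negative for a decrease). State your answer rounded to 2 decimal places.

310.94 million

Initially m₁ = (1 + 0.14) / (0.07 + 0.14) ≈ 5.428571, so M₁ = 5.428571 × 600 = 3257.1426 million.
After the change m₂ = (1 + 0.118) / (0.07 + 0.118) ≈ 5.946809, so M₂ = 5.946809 × 600 = 3568.0854 million.
ΔM = M₂ − M₁ = 3568.0854 − 3257.1426 = 310.9428 million.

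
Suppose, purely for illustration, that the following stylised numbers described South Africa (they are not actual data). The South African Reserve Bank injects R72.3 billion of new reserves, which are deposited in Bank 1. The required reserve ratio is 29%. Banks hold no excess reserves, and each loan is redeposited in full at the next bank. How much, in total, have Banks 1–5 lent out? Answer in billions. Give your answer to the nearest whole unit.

R145 billion

Bank i lends (1 − rr)^i of the original deposit: Bank 1 lends 72.3·0.7100 = 51.3330, Bank 2 lends 72.3·0.7100² ≈ 36.4464, and so on.
Summing a geometric series: total = 72.3·[0.7100·(1 − 0.7100^5) / (1 − 0.7100)] ≈ 145.0736 billion.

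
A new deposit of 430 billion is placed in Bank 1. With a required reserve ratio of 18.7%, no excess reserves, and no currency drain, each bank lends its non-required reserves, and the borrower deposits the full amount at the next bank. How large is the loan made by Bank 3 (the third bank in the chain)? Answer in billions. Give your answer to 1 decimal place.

Each bank lends a fraction (1 − rr) = 0.8130 of the deposit it receives, so Bank 3 receives 430·0.8130^2 and lends 430·0.8130^3 ≈ 231.0682 billion.

231.1 billion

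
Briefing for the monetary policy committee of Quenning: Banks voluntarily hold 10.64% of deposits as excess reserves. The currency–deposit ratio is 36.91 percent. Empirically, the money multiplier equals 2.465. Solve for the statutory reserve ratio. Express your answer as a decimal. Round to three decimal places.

Using m = 2.465. Since m = (1 + c)/(c + rr + e), the denominator satisfies c + rr + e = (1 + c)/m = (1 + 0.3691) / 2.465 ≈ 0.555416.
With c = 0.3691 and e = 0.1064, the statutory reserve ratio is 0.555416 − 0.3691 − 0.1064 = 0.079916.

0.080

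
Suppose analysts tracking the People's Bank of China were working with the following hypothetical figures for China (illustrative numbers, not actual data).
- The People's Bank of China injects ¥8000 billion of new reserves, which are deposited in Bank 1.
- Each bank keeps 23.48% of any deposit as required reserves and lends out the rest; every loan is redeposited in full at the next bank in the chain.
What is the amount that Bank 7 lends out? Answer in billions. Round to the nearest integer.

Each bank lends a fraction (1 − rr) = 0.7652 of the deposit it receives, so Bank 7 receives 8000·0.7652^6 and lends 8000·0.7652^7 ≈ 1228.8948 billion.

¥1229 billion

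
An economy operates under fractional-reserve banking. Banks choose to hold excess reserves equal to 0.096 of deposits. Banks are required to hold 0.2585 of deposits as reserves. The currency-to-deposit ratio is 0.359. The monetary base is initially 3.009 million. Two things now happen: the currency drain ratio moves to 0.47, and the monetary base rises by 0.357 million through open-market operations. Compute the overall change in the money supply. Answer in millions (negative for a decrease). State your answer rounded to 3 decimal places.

0.270 million

Before: m₁ = (1 + 0.359) / (0.2585 + 0.096 + 0.359) ≈ 1.90470, MB₁ = 3.009, so M₁ = 1.90470 × 3.009 ≈ 5.7312 million.
After: m₂ = (1 + 0.47) / (0.2585 + 0.096 + 0.47) ≈ 1.78290, MB₂ = 3.009 + 0.357 = 3.366, so M₂ = 1.78290 × 3.366 ≈ 6.0012 million.
ΔM = M₂ − M₁ = 6.0012 − 5.7312 = 0.27 million.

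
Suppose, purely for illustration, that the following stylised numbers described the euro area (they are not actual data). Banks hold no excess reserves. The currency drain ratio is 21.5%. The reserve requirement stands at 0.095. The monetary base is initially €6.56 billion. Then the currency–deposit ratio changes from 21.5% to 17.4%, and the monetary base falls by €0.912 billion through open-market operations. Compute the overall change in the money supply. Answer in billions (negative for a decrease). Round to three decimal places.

Before: m₁ = (1 + 0.215) / (0.095 + 0.215) ≈ 3.91935, MB₁ = 6.56, so M₁ = 3.91935 × 6.56 ≈ 25.7109 billion.
After: m₂ = (1 + 0.174) / (0.095 + 0.174) ≈ 4.36431, MB₂ = 6.56 − 0.912 = 5.648, so M₂ = 4.36431 × 5.648 ≈ 24.6496 billion.
ΔM = M₂ − M₁ = 24.6496 − 25.7109 = -1.0613 billion.

-1.061 billion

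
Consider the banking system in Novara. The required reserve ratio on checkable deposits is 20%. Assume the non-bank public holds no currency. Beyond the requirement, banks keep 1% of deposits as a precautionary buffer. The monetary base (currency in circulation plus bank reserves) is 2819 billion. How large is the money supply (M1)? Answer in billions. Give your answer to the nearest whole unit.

13424 billion

The money multiplier is m = 1 / (rr + e) = 1 / (0.2 + 0.01) ≈ 4.76190.
So M = m × MB = 4.76190 × 2819 = 13423.7961 billion.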